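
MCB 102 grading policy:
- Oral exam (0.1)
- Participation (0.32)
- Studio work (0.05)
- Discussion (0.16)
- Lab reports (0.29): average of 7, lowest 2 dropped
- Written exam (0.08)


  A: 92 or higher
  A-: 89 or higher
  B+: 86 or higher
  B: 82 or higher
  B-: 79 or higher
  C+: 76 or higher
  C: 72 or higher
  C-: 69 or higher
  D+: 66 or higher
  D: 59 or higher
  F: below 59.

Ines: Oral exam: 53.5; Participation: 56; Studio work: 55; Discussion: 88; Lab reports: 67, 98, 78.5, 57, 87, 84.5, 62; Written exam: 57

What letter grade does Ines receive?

D+

Lab reports: drop 57, 62 → average of remaining 5 = 415/5 = 83
Weighted total:
  Oral exam 53.5 × 0.1 = 5.35
  Participation 56 × 0.32 = 17.92
  Studio work 55 × 0.05 = 2.75
  Discussion 88 × 0.16 = 14.08
  Lab reports 83 × 0.29 = 24.07
  Written exam 57 × 0.08 = 4.56
Sum = 68.73
68.73 is ≥ 66 and < 69 → D+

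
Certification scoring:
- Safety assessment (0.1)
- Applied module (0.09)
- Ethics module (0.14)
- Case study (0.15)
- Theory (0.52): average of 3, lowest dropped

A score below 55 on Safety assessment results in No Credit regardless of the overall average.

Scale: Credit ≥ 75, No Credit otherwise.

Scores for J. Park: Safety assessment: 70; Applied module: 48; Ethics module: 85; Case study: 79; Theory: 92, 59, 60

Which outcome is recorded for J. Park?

No Credit

Theory: drop 59 → average of remaining 2 = 152/2 = 76
Safety assessment score 70 ≥ 55: minimum met.
Weighted total:
  Safety assessment 70 × 0.1 = 7
  Applied module 48 × 0.09 = 4.32
  Ethics module 85 × 0.14 = 11.9
  Case study 79 × 0.15 = 11.85
  Theory 76 × 0.52 = 39.52
Sum = 74.59
74.59 < 75 → No Credit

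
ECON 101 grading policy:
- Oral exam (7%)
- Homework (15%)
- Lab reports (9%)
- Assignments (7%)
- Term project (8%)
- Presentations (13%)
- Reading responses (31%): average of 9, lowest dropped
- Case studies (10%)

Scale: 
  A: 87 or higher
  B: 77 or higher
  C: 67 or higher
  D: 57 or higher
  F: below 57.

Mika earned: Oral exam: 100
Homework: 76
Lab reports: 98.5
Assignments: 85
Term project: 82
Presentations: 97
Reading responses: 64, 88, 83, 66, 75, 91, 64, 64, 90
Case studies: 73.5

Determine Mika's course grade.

Reading responses: drop 64 → average of remaining 8 = 621/8 = 77.625
Weighted total:
  Oral exam 100 × 0.07 = 7
  Homework 76 × 0.15 = 11.4
  Lab reports 98.5 × 0.09 = 8.865
  Assignments 85 × 0.07 = 5.95
  Term project 82 × 0.08 = 6.56
  Presentations 97 × 0.13 = 12.61
  Reading responses 77.625 × 0.31 = 24.06375
  Case studies 73.5 × 0.1 = 7.35
Sum = 83.79875
83.79875 is ≥ 77 and < 87 → B

B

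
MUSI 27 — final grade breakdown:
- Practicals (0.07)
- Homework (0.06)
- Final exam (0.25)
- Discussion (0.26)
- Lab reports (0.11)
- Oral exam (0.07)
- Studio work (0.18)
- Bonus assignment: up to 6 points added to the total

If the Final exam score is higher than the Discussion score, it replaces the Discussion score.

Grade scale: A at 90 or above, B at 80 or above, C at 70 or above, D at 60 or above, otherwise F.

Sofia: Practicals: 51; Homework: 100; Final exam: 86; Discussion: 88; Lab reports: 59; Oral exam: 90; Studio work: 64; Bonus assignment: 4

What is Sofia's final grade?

Final exam (86) ≤ Discussion (88), so Discussion stays at 88.
Weighted total:
  Practicals 51 × 0.07 = 3.57
  Homework 100 × 0.06 = 6
  Final exam 86 × 0.25 = 21.5
  Discussion 88 × 0.26 = 22.88
  Lab reports 59 × 0.11 = 6.49
  Oral exam 90 × 0.07 = 6.3
  Studio work 64 × 0.18 = 11.52
Sum = 78.26
Bonus assignment: 78.26 + 4 = 82.26
82.26 is ≥ 80 and < 90 → B

B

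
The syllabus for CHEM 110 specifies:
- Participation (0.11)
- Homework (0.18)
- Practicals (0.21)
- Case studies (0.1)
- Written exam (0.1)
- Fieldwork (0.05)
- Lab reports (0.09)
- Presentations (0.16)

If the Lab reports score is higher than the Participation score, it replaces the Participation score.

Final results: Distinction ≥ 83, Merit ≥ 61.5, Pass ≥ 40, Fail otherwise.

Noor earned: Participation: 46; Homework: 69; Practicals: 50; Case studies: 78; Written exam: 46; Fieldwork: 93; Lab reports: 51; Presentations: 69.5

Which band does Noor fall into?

Lab reports (51) > Participation (46), so Participation counts as 51.
Weighted total:
  Participation 51 × 0.11 = 5.61
  Homework 69 × 0.18 = 12.42
  Practicals 50 × 0.21 = 10.5
  Case studies 78 × 0.1 = 7.8
  Written exam 46 × 0.1 = 4.6
  Fieldwork 93 × 0.05 = 4.65
  Lab reports 51 × 0.09 = 4.59
  Presentations 69.5 × 0.16 = 11.12
Sum = 61.29
61.29 is ≥ 40 and < 61.5 → Pass

Pass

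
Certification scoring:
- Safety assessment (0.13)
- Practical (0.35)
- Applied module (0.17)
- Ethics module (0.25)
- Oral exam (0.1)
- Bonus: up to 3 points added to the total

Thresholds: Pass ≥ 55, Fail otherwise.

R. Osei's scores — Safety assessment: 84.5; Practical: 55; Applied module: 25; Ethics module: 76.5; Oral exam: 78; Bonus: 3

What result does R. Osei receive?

Pass

Weighted total:
  Safety assessment 84.5 × 0.13 = 10.985
  Practical 55 × 0.35 = 19.25
  Applied module 25 × 0.17 = 4.25
  Ethics module 76.5 × 0.25 = 19.125
  Oral exam 78 × 0.1 = 7.8
Sum = 61.41
Bonus: 61.41 + 3 = 64.41
64.41 ≥ 55 → Pass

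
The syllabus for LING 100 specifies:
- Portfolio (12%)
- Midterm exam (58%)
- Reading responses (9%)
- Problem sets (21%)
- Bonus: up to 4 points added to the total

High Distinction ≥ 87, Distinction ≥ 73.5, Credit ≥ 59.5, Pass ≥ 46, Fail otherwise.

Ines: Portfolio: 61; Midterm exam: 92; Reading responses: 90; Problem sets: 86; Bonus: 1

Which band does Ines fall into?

High Distinction

Weighted total:
  Portfolio 61 × 0.12 = 7.32
  Midterm exam 92 × 0.58 = 53.36
  Reading responses 90 × 0.09 = 8.1
  Problem sets 86 × 0.21 = 18.06
Sum = 86.84
Bonus: 86.84 + 1 = 87.84
87.84 ≥ 87 → High Distinction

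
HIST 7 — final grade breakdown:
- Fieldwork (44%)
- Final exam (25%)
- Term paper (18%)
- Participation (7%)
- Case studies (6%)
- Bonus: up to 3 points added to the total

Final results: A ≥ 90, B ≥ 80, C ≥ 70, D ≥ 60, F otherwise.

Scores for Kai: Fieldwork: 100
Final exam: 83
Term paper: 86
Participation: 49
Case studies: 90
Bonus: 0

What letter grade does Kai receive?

Weighted total:
  Fieldwork 100 × 0.44 = 44
  Final exam 83 × 0.25 = 20.75
  Term paper 86 × 0.18 = 15.48
  Participation 49 × 0.07 = 3.43
  Case studies 90 × 0.06 = 5.4
Sum = 89.06
Bonus: 89.06 + 0 = 89.06
89.06 is ≥ 80 and < 90 → B

B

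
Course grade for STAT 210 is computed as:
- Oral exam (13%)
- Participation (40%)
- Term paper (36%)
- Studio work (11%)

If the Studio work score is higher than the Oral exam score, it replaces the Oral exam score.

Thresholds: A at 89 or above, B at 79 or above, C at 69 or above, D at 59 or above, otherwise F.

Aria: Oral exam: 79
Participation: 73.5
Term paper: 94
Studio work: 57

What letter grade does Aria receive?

Studio work (57) ≤ Oral exam (79), so Oral exam stays at 79.
Weighted total:
  Oral exam 79 × 0.13 = 10.27
  Participation 73.5 × 0.4 = 29.4
  Term paper 94 × 0.36 = 33.84
  Studio work 57 × 0.11 = 6.27
Sum = 79.78
79.78 is ≥ 79 and < 89 → B

B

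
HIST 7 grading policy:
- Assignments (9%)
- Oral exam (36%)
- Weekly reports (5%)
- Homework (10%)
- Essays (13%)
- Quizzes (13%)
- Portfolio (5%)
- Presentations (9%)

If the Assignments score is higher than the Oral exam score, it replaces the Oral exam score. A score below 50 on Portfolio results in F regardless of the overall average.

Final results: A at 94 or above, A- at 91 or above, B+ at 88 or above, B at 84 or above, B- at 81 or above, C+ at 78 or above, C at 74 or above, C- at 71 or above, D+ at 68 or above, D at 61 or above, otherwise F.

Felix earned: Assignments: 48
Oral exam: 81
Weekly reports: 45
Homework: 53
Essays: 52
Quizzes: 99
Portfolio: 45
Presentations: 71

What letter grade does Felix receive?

F

Assignments (48) ≤ Oral exam (81), so Oral exam stays at 81.
Portfolio score 45 < 50: minimum not met.
Weighted total:
  Assignments 48 × 0.09 = 4.32
  Oral exam 81 × 0.36 = 29.16
  Weekly reports 45 × 0.05 = 2.25
  Homework 53 × 0.1 = 5.3
  Essays 52 × 0.13 = 6.76
  Quizzes 99 × 0.13 = 12.87
  Portfolio 45 × 0.05 = 2.25
  Presentations 71 × 0.09 = 6.39
Sum = 69.3
Because the Portfolio minimum was not met, the result is F.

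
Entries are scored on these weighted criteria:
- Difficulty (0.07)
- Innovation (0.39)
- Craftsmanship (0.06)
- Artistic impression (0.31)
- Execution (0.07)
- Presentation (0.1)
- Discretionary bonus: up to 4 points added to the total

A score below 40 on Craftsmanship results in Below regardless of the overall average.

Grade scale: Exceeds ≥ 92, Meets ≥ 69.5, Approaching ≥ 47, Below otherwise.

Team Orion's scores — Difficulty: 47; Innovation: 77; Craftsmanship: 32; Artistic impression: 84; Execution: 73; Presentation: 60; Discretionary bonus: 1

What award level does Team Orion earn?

Craftsmanship score 32 < 40: minimum not met.
Weighted total:
  Difficulty 47 × 0.07 = 3.29
  Innovation 77 × 0.39 = 30.03
  Craftsmanship 32 × 0.06 = 1.92
  Artistic impression 84 × 0.31 = 26.04
  Execution 73 × 0.07 = 5.11
  Presentation 60 × 0.1 = 6
Sum = 72.39
Discretionary bonus: 72.39 + 1 = 73.39
Because the Craftsmanship minimum was not met, the result is Below.

Below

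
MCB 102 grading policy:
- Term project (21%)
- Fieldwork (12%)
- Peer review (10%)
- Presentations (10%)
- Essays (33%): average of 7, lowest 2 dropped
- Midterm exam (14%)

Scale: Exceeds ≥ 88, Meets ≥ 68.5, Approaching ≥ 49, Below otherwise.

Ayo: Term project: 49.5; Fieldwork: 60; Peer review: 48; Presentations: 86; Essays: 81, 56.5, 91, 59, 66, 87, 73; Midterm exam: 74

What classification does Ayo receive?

Essays: drop 56.5, 59 → average of remaining 5 = 398/5 = 79.6
Weighted total:
  Term project 49.5 × 0.21 = 10.395
  Fieldwork 60 × 0.12 = 7.2
  Peer review 48 × 0.1 = 4.8
  Presentations 86 × 0.1 = 8.6
  Essays 79.6 × 0.33 = 26.268
  Midterm exam 74 × 0.14 = 10.36
Sum = 67.623
67.623 is ≥ 49 and < 68.5 → Approaching

Approaching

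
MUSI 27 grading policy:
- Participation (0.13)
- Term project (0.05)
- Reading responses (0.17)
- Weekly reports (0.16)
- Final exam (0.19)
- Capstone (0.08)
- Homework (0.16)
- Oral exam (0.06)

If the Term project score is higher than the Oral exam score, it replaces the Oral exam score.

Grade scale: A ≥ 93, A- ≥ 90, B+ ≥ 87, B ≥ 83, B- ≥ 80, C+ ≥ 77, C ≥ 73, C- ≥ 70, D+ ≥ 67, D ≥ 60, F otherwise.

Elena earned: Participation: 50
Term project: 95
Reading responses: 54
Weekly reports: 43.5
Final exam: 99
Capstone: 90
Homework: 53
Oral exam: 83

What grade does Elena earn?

Term project (95) > Oral exam (83), so Oral exam counts as 95.
Weighted total:
  Participation 50 × 0.13 = 6.5
  Term project 95 × 0.05 = 4.75
  Reading responses 54 × 0.17 = 9.18
  Weekly reports 43.5 × 0.16 = 6.96
  Final exam 99 × 0.19 = 18.81
  Capstone 90 × 0.08 = 7.2
  Homework 53 × 0.16 = 8.48
  Oral exam 95 × 0.06 = 5.7
Sum = 67.58
67.58 is ≥ 67 and < 70 → D+

D+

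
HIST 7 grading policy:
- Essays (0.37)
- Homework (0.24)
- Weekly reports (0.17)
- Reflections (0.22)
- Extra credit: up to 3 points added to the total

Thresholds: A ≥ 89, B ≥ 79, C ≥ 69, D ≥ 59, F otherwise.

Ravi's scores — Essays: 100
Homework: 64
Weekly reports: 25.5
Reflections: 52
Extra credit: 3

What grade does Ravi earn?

C

Weighted total:
  Essays 100 × 0.37 = 37
  Homework 64 × 0.24 = 15.36
  Weekly reports 25.5 × 0.17 = 4.335
  Reflections 52 × 0.22 = 11.44
Sum = 68.135
Extra credit: 68.135 + 3 = 71.135
71.135 is ≥ 69 and < 79 → C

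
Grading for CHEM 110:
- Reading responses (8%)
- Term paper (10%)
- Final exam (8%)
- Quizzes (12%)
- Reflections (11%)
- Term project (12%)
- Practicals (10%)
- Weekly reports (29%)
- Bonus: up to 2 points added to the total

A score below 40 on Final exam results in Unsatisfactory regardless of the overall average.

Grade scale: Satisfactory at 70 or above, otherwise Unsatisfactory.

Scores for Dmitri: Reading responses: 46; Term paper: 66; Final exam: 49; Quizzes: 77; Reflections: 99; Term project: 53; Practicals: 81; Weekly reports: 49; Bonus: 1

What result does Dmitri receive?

Final exam score 49 ≥ 40: minimum met.
Weighted total:
  Reading responses 46 × 0.08 = 3.68
  Term paper 66 × 0.1 = 6.6
  Final exam 49 × 0.08 = 3.92
  Quizzes 77 × 0.12 = 9.24
  Reflections 99 × 0.11 = 10.89
  Term project 53 × 0.12 = 6.36
  Practicals 81 × 0.1 = 8.1
  Weekly reports 49 × 0.29 = 14.21
Sum = 63
Bonus: 63 + 1 = 64
64 < 70 → Unsatisfactory

Unsatisfactory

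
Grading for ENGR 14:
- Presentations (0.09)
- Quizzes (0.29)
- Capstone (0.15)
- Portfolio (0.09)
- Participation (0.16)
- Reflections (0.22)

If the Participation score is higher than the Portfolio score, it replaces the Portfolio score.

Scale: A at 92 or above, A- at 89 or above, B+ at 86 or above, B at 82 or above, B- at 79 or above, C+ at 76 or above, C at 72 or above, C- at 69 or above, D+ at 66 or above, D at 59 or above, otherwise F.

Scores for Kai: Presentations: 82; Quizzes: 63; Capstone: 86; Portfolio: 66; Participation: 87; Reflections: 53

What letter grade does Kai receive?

C-

Participation (87) > Portfolio (66), so Portfolio counts as 87.
Weighted total:
  Presentations 82 × 0.09 = 7.38
  Quizzes 63 × 0.29 = 18.27
  Capstone 86 × 0.15 = 12.9
  Portfolio 87 × 0.09 = 7.83
  Participation 87 × 0.16 = 13.92
  Reflections 53 × 0.22 = 11.66
Sum = 71.96
71.96 is ≥ 69 and < 72 → C-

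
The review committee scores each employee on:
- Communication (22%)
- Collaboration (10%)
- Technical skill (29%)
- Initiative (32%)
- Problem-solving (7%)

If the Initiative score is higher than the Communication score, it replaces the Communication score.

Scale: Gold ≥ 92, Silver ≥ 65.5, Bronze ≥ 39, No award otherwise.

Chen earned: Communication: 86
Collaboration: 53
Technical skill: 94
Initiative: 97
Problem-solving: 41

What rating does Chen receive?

Initiative (97) > Communication (86), so Communication counts as 97.
Weighted total:
  Communication 97 × 0.22 = 21.34
  Collaboration 53 × 0.1 = 5.3
  Technical skill 94 × 0.29 = 27.26
  Initiative 97 × 0.32 = 31.04
  Problem-solving 41 × 0.07 = 2.87
Sum = 87.81
87.81 is ≥ 65.5 and < 92 → Silver

Silver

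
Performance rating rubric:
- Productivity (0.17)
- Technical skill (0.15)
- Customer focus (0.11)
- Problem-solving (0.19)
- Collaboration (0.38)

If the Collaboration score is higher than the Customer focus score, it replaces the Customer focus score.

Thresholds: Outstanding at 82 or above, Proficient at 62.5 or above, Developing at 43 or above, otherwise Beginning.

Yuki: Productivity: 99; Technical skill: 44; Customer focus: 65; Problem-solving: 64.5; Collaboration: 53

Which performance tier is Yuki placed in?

Collaboration (53) ≤ Customer focus (65), so Customer focus stays at 65.
Weighted total:
  Productivity 99 × 0.17 = 16.83
  Technical skill 44 × 0.15 = 6.6
  Customer focus 65 × 0.11 = 7.15
  Problem-solving 64.5 × 0.19 = 12.255
  Collaboration 53 × 0.38 = 20.14
Sum = 62.975
62.975 is ≥ 62.5 and < 82 → Proficient

Proficient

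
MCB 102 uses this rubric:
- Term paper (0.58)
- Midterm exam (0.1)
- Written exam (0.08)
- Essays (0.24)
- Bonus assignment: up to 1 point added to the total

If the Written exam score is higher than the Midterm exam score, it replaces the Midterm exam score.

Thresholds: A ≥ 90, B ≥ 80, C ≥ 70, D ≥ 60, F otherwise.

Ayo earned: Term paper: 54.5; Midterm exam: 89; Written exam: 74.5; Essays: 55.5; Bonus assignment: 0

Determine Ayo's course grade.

F

Written exam (74.5) ≤ Midterm exam (89), so Midterm exam stays at 89.
Weighted total:
  Term paper 54.5 × 0.58 = 31.61
  Midterm exam 89 × 0.1 = 8.9
  Written exam 74.5 × 0.08 = 5.96
  Essays 55.5 × 0.24 = 13.32
Sum = 59.79
Bonus assignment: 59.79 + 0 = 59.79
59.79 < 60 → F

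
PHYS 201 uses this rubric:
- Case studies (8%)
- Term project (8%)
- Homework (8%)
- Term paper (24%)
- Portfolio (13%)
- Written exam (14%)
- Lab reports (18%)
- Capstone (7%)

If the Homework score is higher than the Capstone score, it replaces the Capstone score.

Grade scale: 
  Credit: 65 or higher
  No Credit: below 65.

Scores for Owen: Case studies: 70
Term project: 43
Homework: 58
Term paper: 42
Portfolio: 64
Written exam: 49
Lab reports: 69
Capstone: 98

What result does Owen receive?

No Credit

Homework (58) ≤ Capstone (98), so Capstone stays at 98.
Weighted total:
  Case studies 70 × 0.08 = 5.6
  Term project 43 × 0.08 = 3.44
  Homework 58 × 0.08 = 4.64
  Term paper 42 × 0.24 = 10.08
  Portfolio 64 × 0.13 = 8.32
  Written exam 49 × 0.14 = 6.86
  Lab reports 69 × 0.18 = 12.42
  Capstone 98 × 0.07 = 6.86
Sum = 58.22
58.22 < 65 → No Credit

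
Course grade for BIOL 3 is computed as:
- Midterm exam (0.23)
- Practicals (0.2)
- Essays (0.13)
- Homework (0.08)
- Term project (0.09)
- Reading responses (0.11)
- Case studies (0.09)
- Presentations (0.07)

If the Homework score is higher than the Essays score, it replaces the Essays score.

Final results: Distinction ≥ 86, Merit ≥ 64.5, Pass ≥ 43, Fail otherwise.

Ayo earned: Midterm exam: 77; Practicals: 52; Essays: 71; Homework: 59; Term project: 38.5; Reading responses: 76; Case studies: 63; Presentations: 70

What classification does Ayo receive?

Homework (59) ≤ Essays (71), so Essays stays at 71.
Weighted total:
  Midterm exam 77 × 0.23 = 17.71
  Practicals 52 × 0.2 = 10.4
  Essays 71 × 0.13 = 9.23
  Homework 59 × 0.08 = 4.72
  Term project 38.5 × 0.09 = 3.465
  Reading responses 76 × 0.11 = 8.36
  Case studies 63 × 0.09 = 5.67
  Presentations 70 × 0.07 = 4.9
Sum = 64.455
64.455 is ≥ 43 and < 64.5 → Pass

Pass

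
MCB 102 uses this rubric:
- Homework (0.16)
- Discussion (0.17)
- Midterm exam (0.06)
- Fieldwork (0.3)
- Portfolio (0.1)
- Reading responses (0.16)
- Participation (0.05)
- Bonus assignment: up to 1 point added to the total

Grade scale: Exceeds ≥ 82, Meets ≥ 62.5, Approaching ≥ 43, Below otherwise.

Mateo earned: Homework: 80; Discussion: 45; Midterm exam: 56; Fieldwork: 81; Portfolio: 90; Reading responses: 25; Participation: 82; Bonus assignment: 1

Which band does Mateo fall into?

Weighted total:
  Homework 80 × 0.16 = 12.8
  Discussion 45 × 0.17 = 7.65
  Midterm exam 56 × 0.06 = 3.36
  Fieldwork 81 × 0.3 = 24.3
  Portfolio 90 × 0.1 = 9
  Reading responses 25 × 0.16 = 4
  Participation 82 × 0.05 = 4.1
Sum = 65.21
Bonus assignment: 65.21 + 1 = 66.21
66.21 is ≥ 62.5 and < 82 → Meets

Meets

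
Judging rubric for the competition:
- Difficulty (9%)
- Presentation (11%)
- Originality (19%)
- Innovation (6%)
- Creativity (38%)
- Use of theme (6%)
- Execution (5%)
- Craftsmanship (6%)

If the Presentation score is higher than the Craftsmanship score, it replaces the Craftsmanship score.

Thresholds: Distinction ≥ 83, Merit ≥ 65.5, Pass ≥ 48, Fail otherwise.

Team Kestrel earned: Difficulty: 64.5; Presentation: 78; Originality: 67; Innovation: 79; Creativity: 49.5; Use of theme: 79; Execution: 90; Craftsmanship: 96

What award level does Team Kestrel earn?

Presentation (78) ≤ Craftsmanship (96), so Craftsmanship stays at 96.
Weighted total:
  Difficulty 64.5 × 0.09 = 5.805
  Presentation 78 × 0.11 = 8.58
  Originality 67 × 0.19 = 12.73
  Innovation 79 × 0.06 = 4.74
  Creativity 49.5 × 0.38 = 18.81
  Use of theme 79 × 0.06 = 4.74
  Execution 90 × 0.05 = 4.5
  Craftsmanship 96 × 0.06 = 5.76
Sum = 65.665
65.665 is ≥ 65.5 and < 83 → Merit

Merit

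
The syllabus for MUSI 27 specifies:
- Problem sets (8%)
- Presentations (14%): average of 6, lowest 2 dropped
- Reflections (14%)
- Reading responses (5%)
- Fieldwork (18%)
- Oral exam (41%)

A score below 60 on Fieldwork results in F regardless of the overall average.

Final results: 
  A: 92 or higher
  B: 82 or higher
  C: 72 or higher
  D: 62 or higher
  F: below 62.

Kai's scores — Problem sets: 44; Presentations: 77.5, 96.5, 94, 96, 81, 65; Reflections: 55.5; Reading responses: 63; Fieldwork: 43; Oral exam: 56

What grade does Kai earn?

Presentations: drop 65, 77.5 → average of remaining 4 = 367.5/4 = 91.875
Fieldwork score 43 < 60: minimum not met.
Weighted total:
  Problem sets 44 × 0.08 = 3.52
  Presentations 91.875 × 0.14 = 12.8625
  Reflections 55.5 × 0.14 = 7.77
  Reading responses 63 × 0.05 = 3.15
  Fieldwork 43 × 0.18 = 7.74
  Oral exam 56 × 0.41 = 22.96
Sum = 58.0025
Because the Fieldwork minimum was not met, the result is F.

F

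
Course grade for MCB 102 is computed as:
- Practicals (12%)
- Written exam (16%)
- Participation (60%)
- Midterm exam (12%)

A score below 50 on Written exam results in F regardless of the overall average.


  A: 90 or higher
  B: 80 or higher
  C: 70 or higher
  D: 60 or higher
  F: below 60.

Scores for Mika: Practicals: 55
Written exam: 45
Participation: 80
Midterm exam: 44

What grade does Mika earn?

Written exam score 45 < 50: minimum not met.
Weighted total:
  Practicals 55 × 0.12 = 6.6
  Written exam 45 × 0.16 = 7.2
  Participation 80 × 0.6 = 48
  Midterm exam 44 × 0.12 = 5.28
Sum = 67.08
Because the Written exam minimum was not met, the result is F.

F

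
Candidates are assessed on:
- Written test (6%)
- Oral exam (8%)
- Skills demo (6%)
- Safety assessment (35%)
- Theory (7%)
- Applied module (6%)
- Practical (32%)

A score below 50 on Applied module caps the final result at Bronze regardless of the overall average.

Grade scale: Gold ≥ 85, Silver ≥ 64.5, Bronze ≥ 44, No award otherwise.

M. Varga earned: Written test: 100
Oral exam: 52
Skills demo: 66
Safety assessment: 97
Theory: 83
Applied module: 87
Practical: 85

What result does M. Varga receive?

Gold

Applied module score 87 ≥ 50: minimum met.
Weighted total:
  Written test 100 × 0.06 = 6
  Oral exam 52 × 0.08 = 4.16
  Skills demo 66 × 0.06 = 3.96
  Safety assessment 97 × 0.35 = 33.95
  Theory 83 × 0.07 = 5.81
  Applied module 87 × 0.06 = 5.22
  Practical 85 × 0.32 = 27.2
Sum = 86.3
86.3 ≥ 85 → Gold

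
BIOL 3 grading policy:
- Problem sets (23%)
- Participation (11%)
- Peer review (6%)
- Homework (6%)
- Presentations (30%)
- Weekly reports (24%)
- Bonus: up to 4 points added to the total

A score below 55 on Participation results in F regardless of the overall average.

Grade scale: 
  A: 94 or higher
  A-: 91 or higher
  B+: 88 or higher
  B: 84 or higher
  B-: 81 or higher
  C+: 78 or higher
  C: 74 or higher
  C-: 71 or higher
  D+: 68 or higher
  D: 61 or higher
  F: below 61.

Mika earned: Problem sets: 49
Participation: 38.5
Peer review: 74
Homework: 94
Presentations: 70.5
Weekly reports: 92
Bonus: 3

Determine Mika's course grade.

Participation score 38.5 < 55: minimum not met.
Weighted total:
  Problem sets 49 × 0.23 = 11.27
  Participation 38.5 × 0.11 = 4.235
  Peer review 74 × 0.06 = 4.44
  Homework 94 × 0.06 = 5.64
  Presentations 70.5 × 0.3 = 21.15
  Weekly reports 92 × 0.24 = 22.08
Sum = 68.815
Bonus: 68.815 + 3 = 71.815
Because the Participation minimum was not met, the result is F.

F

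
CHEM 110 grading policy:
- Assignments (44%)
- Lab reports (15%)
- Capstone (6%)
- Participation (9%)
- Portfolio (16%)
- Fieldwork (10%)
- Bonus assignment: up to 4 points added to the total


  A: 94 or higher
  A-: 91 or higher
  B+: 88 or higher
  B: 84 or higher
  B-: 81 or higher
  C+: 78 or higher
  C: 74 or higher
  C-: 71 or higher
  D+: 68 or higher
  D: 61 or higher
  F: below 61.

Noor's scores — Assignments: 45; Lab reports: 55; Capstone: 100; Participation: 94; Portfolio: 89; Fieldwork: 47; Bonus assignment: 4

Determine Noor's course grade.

D

Weighted total:
  Assignments 45 × 0.44 = 19.8
  Lab reports 55 × 0.15 = 8.25
  Capstone 100 × 0.06 = 6
  Participation 94 × 0.09 = 8.46
  Portfolio 89 × 0.16 = 14.24
  Fieldwork 47 × 0.1 = 4.7
Sum = 61.45
Bonus assignment: 61.45 + 4 = 65.45
65.45 is ≥ 61 and < 68 → D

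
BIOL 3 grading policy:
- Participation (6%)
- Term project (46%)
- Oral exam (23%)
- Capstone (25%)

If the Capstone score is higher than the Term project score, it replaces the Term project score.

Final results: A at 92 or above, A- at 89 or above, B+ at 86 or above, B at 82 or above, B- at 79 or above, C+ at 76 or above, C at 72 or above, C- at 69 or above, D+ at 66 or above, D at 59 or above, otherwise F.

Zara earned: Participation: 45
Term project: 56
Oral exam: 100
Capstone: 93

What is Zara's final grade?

Capstone (93) > Term project (56), so Term project counts as 93.
Weighted total:
  Participation 45 × 0.06 = 2.7
  Term project 93 × 0.46 = 42.78
  Oral exam 100 × 0.23 = 23
  Capstone 93 × 0.25 = 23.25
Sum = 91.73
91.73 is ≥ 89 and < 92 → A-

A-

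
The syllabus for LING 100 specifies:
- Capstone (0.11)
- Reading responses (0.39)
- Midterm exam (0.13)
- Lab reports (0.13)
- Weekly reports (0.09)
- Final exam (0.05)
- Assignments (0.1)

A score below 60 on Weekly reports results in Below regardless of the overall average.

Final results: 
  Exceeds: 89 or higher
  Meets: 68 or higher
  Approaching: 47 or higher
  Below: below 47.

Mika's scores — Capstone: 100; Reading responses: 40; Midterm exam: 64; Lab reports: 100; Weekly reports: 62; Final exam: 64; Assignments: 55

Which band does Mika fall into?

Weekly reports score 62 ≥ 60: minimum met.
Weighted total:
  Capstone 100 × 0.11 = 11
  Reading responses 40 × 0.39 = 15.6
  Midterm exam 64 × 0.13 = 8.32
  Lab reports 100 × 0.13 = 13
  Weekly reports 62 × 0.09 = 5.58
  Final exam 64 × 0.05 = 3.2
  Assignments 55 × 0.1 = 5.5
Sum = 62.2
62.2 is ≥ 47 and < 68 → Approaching

Approaching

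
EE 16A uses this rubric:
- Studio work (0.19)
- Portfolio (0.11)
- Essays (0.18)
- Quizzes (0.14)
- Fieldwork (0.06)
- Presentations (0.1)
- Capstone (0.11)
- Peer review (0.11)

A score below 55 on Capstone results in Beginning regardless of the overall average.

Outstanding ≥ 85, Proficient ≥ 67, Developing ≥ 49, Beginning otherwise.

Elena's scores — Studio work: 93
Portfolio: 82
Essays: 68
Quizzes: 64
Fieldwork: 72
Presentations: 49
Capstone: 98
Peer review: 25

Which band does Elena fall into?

Capstone score 98 ≥ 55: minimum met.
Weighted total:
  Studio work 93 × 0.19 = 17.67
  Portfolio 82 × 0.11 = 9.02
  Essays 68 × 0.18 = 12.24
  Quizzes 64 × 0.14 = 8.96
  Fieldwork 72 × 0.06 = 4.32
  Presentations 49 × 0.1 = 4.9
  Capstone 98 × 0.11 = 10.78
  Peer review 25 × 0.11 = 2.75
Sum = 70.64
70.64 is ≥ 67 and < 85 → Proficient

Proficient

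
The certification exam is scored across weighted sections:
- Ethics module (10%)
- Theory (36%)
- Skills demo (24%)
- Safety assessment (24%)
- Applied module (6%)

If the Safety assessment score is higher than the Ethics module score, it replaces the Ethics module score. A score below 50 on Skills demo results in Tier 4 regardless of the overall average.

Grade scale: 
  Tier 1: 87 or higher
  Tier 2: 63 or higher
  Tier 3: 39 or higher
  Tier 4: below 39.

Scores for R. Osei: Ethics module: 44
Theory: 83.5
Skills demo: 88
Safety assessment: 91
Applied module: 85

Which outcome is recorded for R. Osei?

Safety assessment (91) > Ethics module (44), so Ethics module counts as 91.
Skills demo score 88 ≥ 50: minimum met.
Weighted total:
  Ethics module 91 × 0.1 = 9.1
  Theory 83.5 × 0.36 = 30.06
  Skills demo 88 × 0.24 = 21.12
  Safety assessment 91 × 0.24 = 21.84
  Applied module 85 × 0.06 = 5.1
Sum = 87.22
87.22 ≥ 87 → Tier 1

Tier 1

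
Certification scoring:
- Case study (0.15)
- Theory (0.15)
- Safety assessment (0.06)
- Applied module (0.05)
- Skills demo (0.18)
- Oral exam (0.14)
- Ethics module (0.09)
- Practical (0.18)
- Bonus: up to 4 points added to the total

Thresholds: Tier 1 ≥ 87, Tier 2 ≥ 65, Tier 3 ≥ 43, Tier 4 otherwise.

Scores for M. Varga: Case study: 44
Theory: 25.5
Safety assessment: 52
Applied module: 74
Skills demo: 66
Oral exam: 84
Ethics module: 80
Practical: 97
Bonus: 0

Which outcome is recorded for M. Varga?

Weighted total:
  Case study 44 × 0.15 = 6.6
  Theory 25.5 × 0.15 = 3.825
  Safety assessment 52 × 0.06 = 3.12
  Applied module 74 × 0.05 = 3.7
  Skills demo 66 × 0.18 = 11.88
  Oral exam 84 × 0.14 = 11.76
  Ethics module 80 × 0.09 = 7.2
  Practical 97 × 0.18 = 17.46
Sum = 65.545
Bonus: 65.545 + 0 = 65.545
65.545 is ≥ 65 and < 87 → Tier 2

Tier 2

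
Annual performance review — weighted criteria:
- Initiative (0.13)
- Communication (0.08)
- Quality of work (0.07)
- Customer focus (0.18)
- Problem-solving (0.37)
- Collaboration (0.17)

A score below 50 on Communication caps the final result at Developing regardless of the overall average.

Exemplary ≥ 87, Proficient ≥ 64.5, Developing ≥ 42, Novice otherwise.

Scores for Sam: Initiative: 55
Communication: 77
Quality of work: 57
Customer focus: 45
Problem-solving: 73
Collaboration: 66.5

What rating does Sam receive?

Developing

Communication score 77 ≥ 50: minimum met.
Weighted total:
  Initiative 55 × 0.13 = 7.15
  Communication 77 × 0.08 = 6.16
  Quality of work 57 × 0.07 = 3.99
  Customer focus 45 × 0.18 = 8.1
  Problem-solving 73 × 0.37 = 27.01
  Collaboration 66.5 × 0.17 = 11.305
Sum = 63.715
63.715 is ≥ 42 and < 64.5 → Developing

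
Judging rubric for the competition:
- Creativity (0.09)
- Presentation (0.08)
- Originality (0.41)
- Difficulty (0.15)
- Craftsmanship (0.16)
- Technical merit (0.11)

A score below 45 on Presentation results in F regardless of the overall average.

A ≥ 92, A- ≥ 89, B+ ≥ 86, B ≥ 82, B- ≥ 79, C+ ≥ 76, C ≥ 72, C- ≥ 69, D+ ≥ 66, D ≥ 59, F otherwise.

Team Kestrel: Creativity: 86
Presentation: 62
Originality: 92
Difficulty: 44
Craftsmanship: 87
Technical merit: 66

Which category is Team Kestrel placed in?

Presentation score 62 ≥ 45: minimum met.
Weighted total:
  Creativity 86 × 0.09 = 7.74
  Presentation 62 × 0.08 = 4.96
  Originality 92 × 0.41 = 37.72
  Difficulty 44 × 0.15 = 6.6
  Craftsmanship 87 × 0.16 = 13.92
  Technical merit 66 × 0.11 = 7.26
Sum = 78.2
78.2 is ≥ 76 and < 79 → C+

C+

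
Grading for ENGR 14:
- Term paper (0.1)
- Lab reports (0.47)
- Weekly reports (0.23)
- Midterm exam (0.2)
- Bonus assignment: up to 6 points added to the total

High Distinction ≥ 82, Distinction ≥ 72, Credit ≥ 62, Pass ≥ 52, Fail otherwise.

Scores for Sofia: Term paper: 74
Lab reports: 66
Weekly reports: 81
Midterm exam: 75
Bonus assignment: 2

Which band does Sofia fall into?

Distinction

Weighted total:
  Term paper 74 × 0.1 = 7.4
  Lab reports 66 × 0.47 = 31.02
  Weekly reports 81 × 0.23 = 18.63
  Midterm exam 75 × 0.2 = 15
Sum = 72.05
Bonus assignment: 72.05 + 2 = 74.05
74.05 is ≥ 72 and < 82 → Distinction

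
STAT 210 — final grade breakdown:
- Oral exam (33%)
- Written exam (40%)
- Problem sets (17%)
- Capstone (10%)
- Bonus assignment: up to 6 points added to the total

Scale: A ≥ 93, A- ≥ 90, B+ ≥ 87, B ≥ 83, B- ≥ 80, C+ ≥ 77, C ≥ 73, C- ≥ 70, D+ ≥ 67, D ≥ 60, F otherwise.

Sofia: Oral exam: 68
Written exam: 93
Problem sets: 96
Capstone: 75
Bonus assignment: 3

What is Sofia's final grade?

Weighted total:
  Oral exam 68 × 0.33 = 22.44
  Written exam 93 × 0.4 = 37.2
  Problem sets 96 × 0.17 = 16.32
  Capstone 75 × 0.1 = 7.5
Sum = 83.46
Bonus assignment: 83.46 + 3 = 86.46
86.46 is ≥ 83 and < 87 → B

B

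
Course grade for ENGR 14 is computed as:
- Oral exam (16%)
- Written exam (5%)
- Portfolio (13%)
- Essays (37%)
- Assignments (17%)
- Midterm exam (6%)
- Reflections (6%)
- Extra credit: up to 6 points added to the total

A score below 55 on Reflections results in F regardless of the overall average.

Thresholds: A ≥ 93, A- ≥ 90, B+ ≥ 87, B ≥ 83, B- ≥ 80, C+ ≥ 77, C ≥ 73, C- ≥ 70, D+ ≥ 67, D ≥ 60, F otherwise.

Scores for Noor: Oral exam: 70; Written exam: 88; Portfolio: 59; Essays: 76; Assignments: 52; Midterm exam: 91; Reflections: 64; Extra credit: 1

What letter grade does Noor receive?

C-

Reflections score 64 ≥ 55: minimum met.
Weighted total:
  Oral exam 70 × 0.16 = 11.2
  Written exam 88 × 0.05 = 4.4
  Portfolio 59 × 0.13 = 7.67
  Essays 76 × 0.37 = 28.12
  Assignments 52 × 0.17 = 8.84
  Midterm exam 91 × 0.06 = 5.46
  Reflections 64 × 0.06 = 3.84
Sum = 69.53
Extra credit: 69.53 + 1 = 70.53
70.53 is ≥ 70 and < 73 → C-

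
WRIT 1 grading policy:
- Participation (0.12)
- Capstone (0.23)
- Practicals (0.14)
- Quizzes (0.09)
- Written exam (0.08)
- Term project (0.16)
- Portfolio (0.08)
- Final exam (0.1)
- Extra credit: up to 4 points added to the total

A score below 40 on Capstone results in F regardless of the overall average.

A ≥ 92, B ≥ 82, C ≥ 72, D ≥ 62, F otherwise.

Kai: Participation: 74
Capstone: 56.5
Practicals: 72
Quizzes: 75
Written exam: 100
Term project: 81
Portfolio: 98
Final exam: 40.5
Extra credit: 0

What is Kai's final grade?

D

Capstone score 56.5 ≥ 40: minimum met.
Weighted total:
  Participation 74 × 0.12 = 8.88
  Capstone 56.5 × 0.23 = 12.995
  Practicals 72 × 0.14 = 10.08
  Quizzes 75 × 0.09 = 6.75
  Written exam 100 × 0.08 = 8
  Term project 81 × 0.16 = 12.96
  Portfolio 98 × 0.08 = 7.84
  Final exam 40.5 × 0.1 = 4.05
Sum = 71.555
Extra credit: 71.555 + 0 = 71.555
71.555 is ≥ 62 and < 72 → D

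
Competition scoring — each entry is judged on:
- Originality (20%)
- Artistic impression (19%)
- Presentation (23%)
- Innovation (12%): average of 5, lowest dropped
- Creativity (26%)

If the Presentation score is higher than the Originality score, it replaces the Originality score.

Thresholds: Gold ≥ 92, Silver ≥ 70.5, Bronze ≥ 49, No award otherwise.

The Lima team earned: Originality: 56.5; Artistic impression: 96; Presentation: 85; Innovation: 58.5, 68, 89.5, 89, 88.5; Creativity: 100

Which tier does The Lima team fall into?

Silver

Innovation: drop 58.5 → average of remaining 4 = 335/4 = 83.75
Presentation (85) > Originality (56.5), so Originality counts as 85.
Weighted total:
  Originality 85 × 0.2 = 17
  Artistic impression 96 × 0.19 = 18.24
  Presentation 85 × 0.23 = 19.55
  Innovation 83.75 × 0.12 = 10.05
  Creativity 100 × 0.26 = 26
Sum = 90.84
90.84 is ≥ 70.5 and < 92 → Silver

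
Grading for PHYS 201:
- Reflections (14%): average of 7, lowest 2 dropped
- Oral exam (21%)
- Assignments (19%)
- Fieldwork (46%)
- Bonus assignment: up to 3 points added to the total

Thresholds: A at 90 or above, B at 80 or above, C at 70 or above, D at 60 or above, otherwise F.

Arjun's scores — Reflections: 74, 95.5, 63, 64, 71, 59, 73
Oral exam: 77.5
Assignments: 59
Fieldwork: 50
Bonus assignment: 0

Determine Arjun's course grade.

D

Reflections: drop 59, 63 → average of remaining 5 = 377.5/5 = 75.5
Weighted total:
  Reflections 75.5 × 0.14 = 10.57
  Oral exam 77.5 × 0.21 = 16.275
  Assignments 59 × 0.19 = 11.21
  Fieldwork 50 × 0.46 = 23
Sum = 61.055
Bonus assignment: 61.055 + 0 = 61.055
61.055 is ≥ 60 and < 70 → D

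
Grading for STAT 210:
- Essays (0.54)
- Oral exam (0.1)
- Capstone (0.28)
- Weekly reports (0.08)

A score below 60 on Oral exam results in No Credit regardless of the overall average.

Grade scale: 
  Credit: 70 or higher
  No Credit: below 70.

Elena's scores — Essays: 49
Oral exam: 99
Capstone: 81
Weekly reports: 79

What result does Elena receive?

Oral exam score 99 ≥ 60: minimum met.
Weighted total:
  Essays 49 × 0.54 = 26.46
  Oral exam 99 × 0.1 = 9.9
  Capstone 81 × 0.28 = 22.68
  Weekly reports 79 × 0.08 = 6.32
Sum = 65.36
65.36 < 70 → No Credit

No Credit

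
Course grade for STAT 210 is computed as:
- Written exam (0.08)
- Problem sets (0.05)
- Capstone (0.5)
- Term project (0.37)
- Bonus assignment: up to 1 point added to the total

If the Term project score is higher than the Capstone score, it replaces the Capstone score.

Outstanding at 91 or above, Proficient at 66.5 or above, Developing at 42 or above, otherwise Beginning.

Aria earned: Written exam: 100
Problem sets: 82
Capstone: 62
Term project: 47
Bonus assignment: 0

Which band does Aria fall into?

Developing

Term project (47) ≤ Capstone (62), so Capstone stays at 62.
Weighted total:
  Written exam 100 × 0.08 = 8
  Problem sets 82 × 0.05 = 4.1
  Capstone 62 × 0.5 = 31
  Term project 47 × 0.37 = 17.39
Sum = 60.49
Bonus assignment: 60.49 + 0 = 60.49
60.49 is ≥ 42 and < 66.5 → Developing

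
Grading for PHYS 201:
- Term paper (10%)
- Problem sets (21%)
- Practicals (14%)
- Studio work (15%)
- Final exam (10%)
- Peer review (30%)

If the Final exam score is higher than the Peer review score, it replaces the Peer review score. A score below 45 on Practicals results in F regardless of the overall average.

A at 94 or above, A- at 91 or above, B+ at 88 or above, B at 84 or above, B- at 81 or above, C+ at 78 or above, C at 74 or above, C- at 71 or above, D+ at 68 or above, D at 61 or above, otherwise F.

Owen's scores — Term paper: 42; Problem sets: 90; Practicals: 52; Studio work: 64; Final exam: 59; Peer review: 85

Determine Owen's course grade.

Final exam (59) ≤ Peer review (85), so Peer review stays at 85.
Practicals score 52 ≥ 45: minimum met.
Weighted total:
  Term paper 42 × 0.1 = 4.2
  Problem sets 90 × 0.21 = 18.9
  Practicals 52 × 0.14 = 7.28
  Studio work 64 × 0.15 = 9.6
  Final exam 59 × 0.1 = 5.9
  Peer review 85 × 0.3 = 25.5
Sum = 71.38
71.38 is ≥ 71 and < 74 → C-

C-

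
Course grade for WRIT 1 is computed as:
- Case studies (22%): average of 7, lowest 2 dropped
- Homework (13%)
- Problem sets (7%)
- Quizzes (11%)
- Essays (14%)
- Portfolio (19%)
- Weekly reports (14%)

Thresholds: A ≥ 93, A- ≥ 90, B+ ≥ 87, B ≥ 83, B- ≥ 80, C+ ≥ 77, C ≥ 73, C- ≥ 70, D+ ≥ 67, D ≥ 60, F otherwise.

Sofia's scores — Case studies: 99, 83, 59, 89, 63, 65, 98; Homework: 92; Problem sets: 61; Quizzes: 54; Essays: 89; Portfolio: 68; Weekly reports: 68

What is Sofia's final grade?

Case studies: drop 59, 63 → average of remaining 5 = 434/5 = 86.8
Weighted total:
  Case studies 86.8 × 0.22 = 19.096
  Homework 92 × 0.13 = 11.96
  Problem sets 61 × 0.07 = 4.27
  Quizzes 54 × 0.11 = 5.94
  Essays 89 × 0.14 = 12.46
  Portfolio 68 × 0.19 = 12.92
  Weekly reports 68 × 0.14 = 9.52
Sum = 76.166
76.166 is ≥ 73 and < 77 → C

C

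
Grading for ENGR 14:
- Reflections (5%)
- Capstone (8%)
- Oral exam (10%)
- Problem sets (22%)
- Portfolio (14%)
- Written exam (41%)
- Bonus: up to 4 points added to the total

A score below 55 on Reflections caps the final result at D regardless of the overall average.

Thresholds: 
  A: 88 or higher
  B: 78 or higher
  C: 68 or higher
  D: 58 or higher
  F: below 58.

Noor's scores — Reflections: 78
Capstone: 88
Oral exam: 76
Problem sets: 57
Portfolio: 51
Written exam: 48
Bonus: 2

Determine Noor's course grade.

Reflections score 78 ≥ 55: minimum met.
Weighted total:
  Reflections 78 × 0.05 = 3.9
  Capstone 88 × 0.08 = 7.04
  Oral exam 76 × 0.1 = 7.6
  Problem sets 57 × 0.22 = 12.54
  Portfolio 51 × 0.14 = 7.14
  Written exam 48 × 0.41 = 19.68
Sum = 57.9
Bonus: 57.9 + 2 = 59.9
59.9 is ≥ 58 and < 68 → D

D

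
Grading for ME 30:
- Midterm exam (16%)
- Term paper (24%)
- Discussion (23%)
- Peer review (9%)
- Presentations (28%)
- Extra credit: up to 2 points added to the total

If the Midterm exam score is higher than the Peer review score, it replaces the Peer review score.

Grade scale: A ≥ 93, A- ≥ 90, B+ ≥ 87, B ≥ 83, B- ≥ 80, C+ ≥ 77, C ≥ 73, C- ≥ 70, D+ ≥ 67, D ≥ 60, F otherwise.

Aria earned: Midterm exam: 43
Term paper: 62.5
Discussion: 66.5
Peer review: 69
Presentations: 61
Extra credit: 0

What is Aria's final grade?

D

Midterm exam (43) ≤ Peer review (69), so Peer review stays at 69.
Weighted total:
  Midterm exam 43 × 0.16 = 6.88
  Term paper 62.5 × 0.24 = 15
  Discussion 66.5 × 0.23 = 15.295
  Peer review 69 × 0.09 = 6.21
  Presentations 61 × 0.28 = 17.08
Sum = 60.465
Extra credit: 60.465 + 0 = 60.465
60.465 is ≥ 60 and < 67 → D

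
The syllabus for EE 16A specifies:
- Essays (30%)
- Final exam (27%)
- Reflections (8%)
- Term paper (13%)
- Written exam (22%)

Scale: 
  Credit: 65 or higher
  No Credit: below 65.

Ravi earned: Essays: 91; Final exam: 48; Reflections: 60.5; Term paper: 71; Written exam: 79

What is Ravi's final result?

Weighted total:
  Essays 91 × 0.3 = 27.3
  Final exam 48 × 0.27 = 12.96
  Reflections 60.5 × 0.08 = 4.84
  Term paper 71 × 0.13 = 9.23
  Written exam 79 × 0.22 = 17.38
Sum = 71.71
71.71 ≥ 65 → Credit

Credit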